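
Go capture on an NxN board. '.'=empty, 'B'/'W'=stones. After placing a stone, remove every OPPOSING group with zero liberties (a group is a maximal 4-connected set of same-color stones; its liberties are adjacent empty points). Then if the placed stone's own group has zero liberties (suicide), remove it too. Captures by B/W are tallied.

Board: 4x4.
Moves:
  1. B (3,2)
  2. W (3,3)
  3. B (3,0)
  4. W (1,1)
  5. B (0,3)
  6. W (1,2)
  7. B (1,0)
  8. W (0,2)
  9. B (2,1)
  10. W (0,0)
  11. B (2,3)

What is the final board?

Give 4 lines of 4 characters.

Answer: W.WB
BWW.
.B.B
B.B.

Derivation:
Move 1: B@(3,2) -> caps B=0 W=0
Move 2: W@(3,3) -> caps B=0 W=0
Move 3: B@(3,0) -> caps B=0 W=0
Move 4: W@(1,1) -> caps B=0 W=0
Move 5: B@(0,3) -> caps B=0 W=0
Move 6: W@(1,2) -> caps B=0 W=0
Move 7: B@(1,0) -> caps B=0 W=0
Move 8: W@(0,2) -> caps B=0 W=0
Move 9: B@(2,1) -> caps B=0 W=0
Move 10: W@(0,0) -> caps B=0 W=0
Move 11: B@(2,3) -> caps B=1 W=0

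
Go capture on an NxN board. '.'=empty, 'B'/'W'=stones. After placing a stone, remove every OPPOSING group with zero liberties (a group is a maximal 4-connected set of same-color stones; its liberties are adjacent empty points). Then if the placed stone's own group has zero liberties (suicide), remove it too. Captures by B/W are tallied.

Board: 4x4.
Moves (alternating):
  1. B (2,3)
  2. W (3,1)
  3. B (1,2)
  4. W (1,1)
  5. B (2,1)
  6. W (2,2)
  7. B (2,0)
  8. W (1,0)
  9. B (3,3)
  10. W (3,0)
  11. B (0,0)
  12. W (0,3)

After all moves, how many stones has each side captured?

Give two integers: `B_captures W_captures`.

Move 1: B@(2,3) -> caps B=0 W=0
Move 2: W@(3,1) -> caps B=0 W=0
Move 3: B@(1,2) -> caps B=0 W=0
Move 4: W@(1,1) -> caps B=0 W=0
Move 5: B@(2,1) -> caps B=0 W=0
Move 6: W@(2,2) -> caps B=0 W=0
Move 7: B@(2,0) -> caps B=0 W=0
Move 8: W@(1,0) -> caps B=0 W=0
Move 9: B@(3,3) -> caps B=0 W=0
Move 10: W@(3,0) -> caps B=0 W=2
Move 11: B@(0,0) -> caps B=0 W=2
Move 12: W@(0,3) -> caps B=0 W=2

Answer: 0 2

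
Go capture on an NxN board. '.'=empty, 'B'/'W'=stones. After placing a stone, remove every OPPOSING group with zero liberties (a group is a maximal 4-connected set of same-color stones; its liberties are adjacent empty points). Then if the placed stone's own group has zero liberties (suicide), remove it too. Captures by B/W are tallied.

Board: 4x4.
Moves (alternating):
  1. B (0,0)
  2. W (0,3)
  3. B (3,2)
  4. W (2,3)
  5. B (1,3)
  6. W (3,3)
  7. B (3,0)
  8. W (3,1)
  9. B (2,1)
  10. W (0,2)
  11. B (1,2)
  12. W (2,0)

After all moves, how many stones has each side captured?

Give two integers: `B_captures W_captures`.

Move 1: B@(0,0) -> caps B=0 W=0
Move 2: W@(0,3) -> caps B=0 W=0
Move 3: B@(3,2) -> caps B=0 W=0
Move 4: W@(2,3) -> caps B=0 W=0
Move 5: B@(1,3) -> caps B=0 W=0
Move 6: W@(3,3) -> caps B=0 W=0
Move 7: B@(3,0) -> caps B=0 W=0
Move 8: W@(3,1) -> caps B=0 W=0
Move 9: B@(2,1) -> caps B=1 W=0
Move 10: W@(0,2) -> caps B=1 W=0
Move 11: B@(1,2) -> caps B=1 W=0
Move 12: W@(2,0) -> caps B=1 W=0

Answer: 1 0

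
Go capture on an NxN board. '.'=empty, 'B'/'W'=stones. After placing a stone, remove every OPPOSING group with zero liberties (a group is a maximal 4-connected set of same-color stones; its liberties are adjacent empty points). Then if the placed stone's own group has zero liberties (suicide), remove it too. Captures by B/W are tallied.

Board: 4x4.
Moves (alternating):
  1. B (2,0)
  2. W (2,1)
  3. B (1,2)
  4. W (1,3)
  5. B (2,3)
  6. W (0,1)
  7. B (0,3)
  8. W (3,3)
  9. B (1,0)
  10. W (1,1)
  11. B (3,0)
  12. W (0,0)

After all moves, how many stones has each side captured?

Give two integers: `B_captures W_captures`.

Move 1: B@(2,0) -> caps B=0 W=0
Move 2: W@(2,1) -> caps B=0 W=0
Move 3: B@(1,2) -> caps B=0 W=0
Move 4: W@(1,3) -> caps B=0 W=0
Move 5: B@(2,3) -> caps B=0 W=0
Move 6: W@(0,1) -> caps B=0 W=0
Move 7: B@(0,3) -> caps B=1 W=0
Move 8: W@(3,3) -> caps B=1 W=0
Move 9: B@(1,0) -> caps B=1 W=0
Move 10: W@(1,1) -> caps B=1 W=0
Move 11: B@(3,0) -> caps B=1 W=0
Move 12: W@(0,0) -> caps B=1 W=0

Answer: 1 0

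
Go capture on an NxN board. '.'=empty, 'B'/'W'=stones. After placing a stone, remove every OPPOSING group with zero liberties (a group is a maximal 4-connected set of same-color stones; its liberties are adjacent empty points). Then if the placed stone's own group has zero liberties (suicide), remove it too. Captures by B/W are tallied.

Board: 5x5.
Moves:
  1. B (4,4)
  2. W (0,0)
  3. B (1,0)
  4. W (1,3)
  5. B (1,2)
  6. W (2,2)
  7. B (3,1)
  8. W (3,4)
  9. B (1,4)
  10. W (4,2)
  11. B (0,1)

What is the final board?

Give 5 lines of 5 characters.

Move 1: B@(4,4) -> caps B=0 W=0
Move 2: W@(0,0) -> caps B=0 W=0
Move 3: B@(1,0) -> caps B=0 W=0
Move 4: W@(1,3) -> caps B=0 W=0
Move 5: B@(1,2) -> caps B=0 W=0
Move 6: W@(2,2) -> caps B=0 W=0
Move 7: B@(3,1) -> caps B=0 W=0
Move 8: W@(3,4) -> caps B=0 W=0
Move 9: B@(1,4) -> caps B=0 W=0
Move 10: W@(4,2) -> caps B=0 W=0
Move 11: B@(0,1) -> caps B=1 W=0

Answer: .B...
B.BWB
..W..
.B..W
..W.B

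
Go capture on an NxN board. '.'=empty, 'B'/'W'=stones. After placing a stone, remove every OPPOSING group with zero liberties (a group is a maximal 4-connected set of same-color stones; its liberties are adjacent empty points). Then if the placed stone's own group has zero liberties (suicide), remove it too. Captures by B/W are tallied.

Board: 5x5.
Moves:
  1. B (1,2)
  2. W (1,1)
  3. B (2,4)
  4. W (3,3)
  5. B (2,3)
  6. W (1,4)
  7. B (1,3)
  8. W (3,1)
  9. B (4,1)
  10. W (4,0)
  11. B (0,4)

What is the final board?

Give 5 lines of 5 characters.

Move 1: B@(1,2) -> caps B=0 W=0
Move 2: W@(1,1) -> caps B=0 W=0
Move 3: B@(2,4) -> caps B=0 W=0
Move 4: W@(3,3) -> caps B=0 W=0
Move 5: B@(2,3) -> caps B=0 W=0
Move 6: W@(1,4) -> caps B=0 W=0
Move 7: B@(1,3) -> caps B=0 W=0
Move 8: W@(3,1) -> caps B=0 W=0
Move 9: B@(4,1) -> caps B=0 W=0
Move 10: W@(4,0) -> caps B=0 W=0
Move 11: B@(0,4) -> caps B=1 W=0

Answer: ....B
.WBB.
...BB
.W.W.
WB...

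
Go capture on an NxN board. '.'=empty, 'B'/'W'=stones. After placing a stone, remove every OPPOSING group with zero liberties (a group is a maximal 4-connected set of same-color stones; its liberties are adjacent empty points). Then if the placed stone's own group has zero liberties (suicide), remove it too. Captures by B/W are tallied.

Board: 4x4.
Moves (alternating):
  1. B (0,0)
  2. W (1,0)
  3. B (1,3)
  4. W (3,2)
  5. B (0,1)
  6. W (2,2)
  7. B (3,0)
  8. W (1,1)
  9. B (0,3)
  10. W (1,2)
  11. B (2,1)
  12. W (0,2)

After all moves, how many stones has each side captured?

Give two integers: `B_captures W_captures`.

Move 1: B@(0,0) -> caps B=0 W=0
Move 2: W@(1,0) -> caps B=0 W=0
Move 3: B@(1,3) -> caps B=0 W=0
Move 4: W@(3,2) -> caps B=0 W=0
Move 5: B@(0,1) -> caps B=0 W=0
Move 6: W@(2,2) -> caps B=0 W=0
Move 7: B@(3,0) -> caps B=0 W=0
Move 8: W@(1,1) -> caps B=0 W=0
Move 9: B@(0,3) -> caps B=0 W=0
Move 10: W@(1,2) -> caps B=0 W=0
Move 11: B@(2,1) -> caps B=0 W=0
Move 12: W@(0,2) -> caps B=0 W=2

Answer: 0 2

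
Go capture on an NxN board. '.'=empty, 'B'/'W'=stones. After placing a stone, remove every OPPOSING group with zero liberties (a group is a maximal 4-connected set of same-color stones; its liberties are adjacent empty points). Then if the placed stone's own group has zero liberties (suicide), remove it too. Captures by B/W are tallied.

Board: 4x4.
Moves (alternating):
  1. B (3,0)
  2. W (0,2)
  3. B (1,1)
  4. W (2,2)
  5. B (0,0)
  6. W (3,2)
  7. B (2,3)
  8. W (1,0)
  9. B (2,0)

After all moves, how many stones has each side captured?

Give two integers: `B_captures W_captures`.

Move 1: B@(3,0) -> caps B=0 W=0
Move 2: W@(0,2) -> caps B=0 W=0
Move 3: B@(1,1) -> caps B=0 W=0
Move 4: W@(2,2) -> caps B=0 W=0
Move 5: B@(0,0) -> caps B=0 W=0
Move 6: W@(3,2) -> caps B=0 W=0
Move 7: B@(2,3) -> caps B=0 W=0
Move 8: W@(1,0) -> caps B=0 W=0
Move 9: B@(2,0) -> caps B=1 W=0

Answer: 1 0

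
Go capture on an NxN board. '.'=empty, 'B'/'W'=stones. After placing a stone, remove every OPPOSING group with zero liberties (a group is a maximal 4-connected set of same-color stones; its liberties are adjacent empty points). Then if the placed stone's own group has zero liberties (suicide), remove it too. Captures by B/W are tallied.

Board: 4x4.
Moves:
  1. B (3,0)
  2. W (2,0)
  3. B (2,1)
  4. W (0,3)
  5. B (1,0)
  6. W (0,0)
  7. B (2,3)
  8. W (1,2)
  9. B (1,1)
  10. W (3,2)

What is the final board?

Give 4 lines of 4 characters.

Answer: W..W
BBW.
.B.B
B.W.

Derivation:
Move 1: B@(3,0) -> caps B=0 W=0
Move 2: W@(2,0) -> caps B=0 W=0
Move 3: B@(2,1) -> caps B=0 W=0
Move 4: W@(0,3) -> caps B=0 W=0
Move 5: B@(1,0) -> caps B=1 W=0
Move 6: W@(0,0) -> caps B=1 W=0
Move 7: B@(2,3) -> caps B=1 W=0
Move 8: W@(1,2) -> caps B=1 W=0
Move 9: B@(1,1) -> caps B=1 W=0
Move 10: W@(3,2) -> caps B=1 W=0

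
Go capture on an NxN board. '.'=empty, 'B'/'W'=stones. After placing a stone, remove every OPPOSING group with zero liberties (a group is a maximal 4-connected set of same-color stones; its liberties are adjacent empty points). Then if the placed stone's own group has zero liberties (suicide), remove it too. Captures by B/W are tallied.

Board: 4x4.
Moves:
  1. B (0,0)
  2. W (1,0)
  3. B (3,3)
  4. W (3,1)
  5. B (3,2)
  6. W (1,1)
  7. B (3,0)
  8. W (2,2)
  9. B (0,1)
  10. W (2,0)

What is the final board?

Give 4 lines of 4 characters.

Answer: BB..
WW..
W.W.
.WBB

Derivation:
Move 1: B@(0,0) -> caps B=0 W=0
Move 2: W@(1,0) -> caps B=0 W=0
Move 3: B@(3,3) -> caps B=0 W=0
Move 4: W@(3,1) -> caps B=0 W=0
Move 5: B@(3,2) -> caps B=0 W=0
Move 6: W@(1,1) -> caps B=0 W=0
Move 7: B@(3,0) -> caps B=0 W=0
Move 8: W@(2,2) -> caps B=0 W=0
Move 9: B@(0,1) -> caps B=0 W=0
Move 10: W@(2,0) -> caps B=0 W=1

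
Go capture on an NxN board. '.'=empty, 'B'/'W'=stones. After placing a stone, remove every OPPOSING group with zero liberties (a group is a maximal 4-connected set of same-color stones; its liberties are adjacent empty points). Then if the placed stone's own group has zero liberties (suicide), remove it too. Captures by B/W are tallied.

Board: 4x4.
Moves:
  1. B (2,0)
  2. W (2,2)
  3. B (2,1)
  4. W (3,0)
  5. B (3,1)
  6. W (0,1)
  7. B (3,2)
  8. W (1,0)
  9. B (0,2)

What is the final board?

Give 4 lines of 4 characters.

Move 1: B@(2,0) -> caps B=0 W=0
Move 2: W@(2,2) -> caps B=0 W=0
Move 3: B@(2,1) -> caps B=0 W=0
Move 4: W@(3,0) -> caps B=0 W=0
Move 5: B@(3,1) -> caps B=1 W=0
Move 6: W@(0,1) -> caps B=1 W=0
Move 7: B@(3,2) -> caps B=1 W=0
Move 8: W@(1,0) -> caps B=1 W=0
Move 9: B@(0,2) -> caps B=1 W=0

Answer: .WB.
W...
BBW.
.BB.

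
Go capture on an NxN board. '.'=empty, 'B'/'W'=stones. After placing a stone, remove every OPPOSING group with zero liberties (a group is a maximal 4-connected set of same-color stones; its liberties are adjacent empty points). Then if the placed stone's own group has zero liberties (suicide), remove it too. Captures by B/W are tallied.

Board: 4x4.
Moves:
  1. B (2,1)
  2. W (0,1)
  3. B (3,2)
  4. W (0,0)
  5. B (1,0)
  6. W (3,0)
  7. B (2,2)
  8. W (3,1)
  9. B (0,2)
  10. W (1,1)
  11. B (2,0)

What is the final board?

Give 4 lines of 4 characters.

Move 1: B@(2,1) -> caps B=0 W=0
Move 2: W@(0,1) -> caps B=0 W=0
Move 3: B@(3,2) -> caps B=0 W=0
Move 4: W@(0,0) -> caps B=0 W=0
Move 5: B@(1,0) -> caps B=0 W=0
Move 6: W@(3,0) -> caps B=0 W=0
Move 7: B@(2,2) -> caps B=0 W=0
Move 8: W@(3,1) -> caps B=0 W=0
Move 9: B@(0,2) -> caps B=0 W=0
Move 10: W@(1,1) -> caps B=0 W=0
Move 11: B@(2,0) -> caps B=2 W=0

Answer: WWB.
BW..
BBB.
..B.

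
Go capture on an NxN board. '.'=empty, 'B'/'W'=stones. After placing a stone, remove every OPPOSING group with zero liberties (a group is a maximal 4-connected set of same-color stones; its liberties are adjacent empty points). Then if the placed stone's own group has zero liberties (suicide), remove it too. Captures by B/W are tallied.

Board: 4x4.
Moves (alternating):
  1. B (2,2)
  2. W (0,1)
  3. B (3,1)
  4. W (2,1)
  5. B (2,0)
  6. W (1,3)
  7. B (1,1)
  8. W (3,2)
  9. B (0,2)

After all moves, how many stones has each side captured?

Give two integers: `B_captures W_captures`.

Move 1: B@(2,2) -> caps B=0 W=0
Move 2: W@(0,1) -> caps B=0 W=0
Move 3: B@(3,1) -> caps B=0 W=0
Move 4: W@(2,1) -> caps B=0 W=0
Move 5: B@(2,0) -> caps B=0 W=0
Move 6: W@(1,3) -> caps B=0 W=0
Move 7: B@(1,1) -> caps B=1 W=0
Move 8: W@(3,2) -> caps B=1 W=0
Move 9: B@(0,2) -> caps B=1 W=0

Answer: 1 0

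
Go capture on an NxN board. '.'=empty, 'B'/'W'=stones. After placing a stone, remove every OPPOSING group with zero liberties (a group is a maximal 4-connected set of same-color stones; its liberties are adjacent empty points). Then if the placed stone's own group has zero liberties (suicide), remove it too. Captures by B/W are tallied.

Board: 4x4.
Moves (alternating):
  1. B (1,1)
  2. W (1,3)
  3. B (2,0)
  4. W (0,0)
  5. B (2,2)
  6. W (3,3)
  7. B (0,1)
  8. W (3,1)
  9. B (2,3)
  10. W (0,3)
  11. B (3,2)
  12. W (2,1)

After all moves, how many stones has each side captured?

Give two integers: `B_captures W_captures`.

Answer: 1 0

Derivation:
Move 1: B@(1,1) -> caps B=0 W=0
Move 2: W@(1,3) -> caps B=0 W=0
Move 3: B@(2,0) -> caps B=0 W=0
Move 4: W@(0,0) -> caps B=0 W=0
Move 5: B@(2,2) -> caps B=0 W=0
Move 6: W@(3,3) -> caps B=0 W=0
Move 7: B@(0,1) -> caps B=0 W=0
Move 8: W@(3,1) -> caps B=0 W=0
Move 9: B@(2,3) -> caps B=0 W=0
Move 10: W@(0,3) -> caps B=0 W=0
Move 11: B@(3,2) -> caps B=1 W=0
Move 12: W@(2,1) -> caps B=1 W=0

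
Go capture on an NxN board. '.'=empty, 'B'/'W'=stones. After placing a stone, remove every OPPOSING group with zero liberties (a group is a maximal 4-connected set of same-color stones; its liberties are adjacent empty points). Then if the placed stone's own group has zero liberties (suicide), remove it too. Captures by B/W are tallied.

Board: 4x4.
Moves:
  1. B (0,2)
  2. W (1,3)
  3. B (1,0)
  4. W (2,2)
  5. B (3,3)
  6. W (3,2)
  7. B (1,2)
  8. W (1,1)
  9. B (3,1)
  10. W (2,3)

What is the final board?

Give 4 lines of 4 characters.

Move 1: B@(0,2) -> caps B=0 W=0
Move 2: W@(1,3) -> caps B=0 W=0
Move 3: B@(1,0) -> caps B=0 W=0
Move 4: W@(2,2) -> caps B=0 W=0
Move 5: B@(3,3) -> caps B=0 W=0
Move 6: W@(3,2) -> caps B=0 W=0
Move 7: B@(1,2) -> caps B=0 W=0
Move 8: W@(1,1) -> caps B=0 W=0
Move 9: B@(3,1) -> caps B=0 W=0
Move 10: W@(2,3) -> caps B=0 W=1

Answer: ..B.
BWBW
..WW
.BW.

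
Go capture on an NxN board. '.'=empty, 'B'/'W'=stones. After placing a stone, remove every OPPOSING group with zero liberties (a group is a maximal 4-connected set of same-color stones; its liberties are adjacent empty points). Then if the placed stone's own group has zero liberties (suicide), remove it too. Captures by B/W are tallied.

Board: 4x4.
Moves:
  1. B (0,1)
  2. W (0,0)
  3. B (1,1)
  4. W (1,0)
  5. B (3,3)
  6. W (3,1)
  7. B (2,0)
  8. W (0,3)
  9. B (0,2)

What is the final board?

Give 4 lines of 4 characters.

Move 1: B@(0,1) -> caps B=0 W=0
Move 2: W@(0,0) -> caps B=0 W=0
Move 3: B@(1,1) -> caps B=0 W=0
Move 4: W@(1,0) -> caps B=0 W=0
Move 5: B@(3,3) -> caps B=0 W=0
Move 6: W@(3,1) -> caps B=0 W=0
Move 7: B@(2,0) -> caps B=2 W=0
Move 8: W@(0,3) -> caps B=2 W=0
Move 9: B@(0,2) -> caps B=2 W=0

Answer: .BBW
.B..
B...
.W.B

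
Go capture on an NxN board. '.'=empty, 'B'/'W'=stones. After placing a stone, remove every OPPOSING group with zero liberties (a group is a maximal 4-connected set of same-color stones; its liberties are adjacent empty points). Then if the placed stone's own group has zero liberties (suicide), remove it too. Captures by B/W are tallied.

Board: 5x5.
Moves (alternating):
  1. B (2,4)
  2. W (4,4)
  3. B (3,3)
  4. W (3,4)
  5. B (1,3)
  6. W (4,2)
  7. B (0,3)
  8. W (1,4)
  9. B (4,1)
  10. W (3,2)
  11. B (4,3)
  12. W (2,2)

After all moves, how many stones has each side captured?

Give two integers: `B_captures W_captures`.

Answer: 2 0

Derivation:
Move 1: B@(2,4) -> caps B=0 W=0
Move 2: W@(4,4) -> caps B=0 W=0
Move 3: B@(3,3) -> caps B=0 W=0
Move 4: W@(3,4) -> caps B=0 W=0
Move 5: B@(1,3) -> caps B=0 W=0
Move 6: W@(4,2) -> caps B=0 W=0
Move 7: B@(0,3) -> caps B=0 W=0
Move 8: W@(1,4) -> caps B=0 W=0
Move 9: B@(4,1) -> caps B=0 W=0
Move 10: W@(3,2) -> caps B=0 W=0
Move 11: B@(4,3) -> caps B=2 W=0
Move 12: W@(2,2) -> caps B=2 W=0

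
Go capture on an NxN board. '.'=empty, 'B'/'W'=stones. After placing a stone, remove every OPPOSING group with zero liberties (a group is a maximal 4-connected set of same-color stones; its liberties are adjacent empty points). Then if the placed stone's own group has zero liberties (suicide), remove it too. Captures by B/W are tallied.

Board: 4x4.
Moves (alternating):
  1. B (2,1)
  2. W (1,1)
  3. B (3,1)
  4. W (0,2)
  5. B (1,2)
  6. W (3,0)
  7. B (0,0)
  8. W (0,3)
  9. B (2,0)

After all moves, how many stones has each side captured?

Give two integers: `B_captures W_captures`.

Answer: 1 0

Derivation:
Move 1: B@(2,1) -> caps B=0 W=0
Move 2: W@(1,1) -> caps B=0 W=0
Move 3: B@(3,1) -> caps B=0 W=0
Move 4: W@(0,2) -> caps B=0 W=0
Move 5: B@(1,2) -> caps B=0 W=0
Move 6: W@(3,0) -> caps B=0 W=0
Move 7: B@(0,0) -> caps B=0 W=0
Move 8: W@(0,3) -> caps B=0 W=0
Move 9: B@(2,0) -> caps B=1 W=0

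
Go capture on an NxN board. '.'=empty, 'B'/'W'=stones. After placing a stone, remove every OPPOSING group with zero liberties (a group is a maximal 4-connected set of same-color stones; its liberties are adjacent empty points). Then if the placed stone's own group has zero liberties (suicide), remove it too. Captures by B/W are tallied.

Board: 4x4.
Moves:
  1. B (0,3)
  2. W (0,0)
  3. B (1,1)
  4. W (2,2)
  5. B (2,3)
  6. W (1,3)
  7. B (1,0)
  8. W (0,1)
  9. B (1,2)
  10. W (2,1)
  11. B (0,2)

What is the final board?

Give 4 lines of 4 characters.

Move 1: B@(0,3) -> caps B=0 W=0
Move 2: W@(0,0) -> caps B=0 W=0
Move 3: B@(1,1) -> caps B=0 W=0
Move 4: W@(2,2) -> caps B=0 W=0
Move 5: B@(2,3) -> caps B=0 W=0
Move 6: W@(1,3) -> caps B=0 W=0
Move 7: B@(1,0) -> caps B=0 W=0
Move 8: W@(0,1) -> caps B=0 W=0
Move 9: B@(1,2) -> caps B=1 W=0
Move 10: W@(2,1) -> caps B=1 W=0
Move 11: B@(0,2) -> caps B=3 W=0

Answer: ..BB
BBB.
.WWB
....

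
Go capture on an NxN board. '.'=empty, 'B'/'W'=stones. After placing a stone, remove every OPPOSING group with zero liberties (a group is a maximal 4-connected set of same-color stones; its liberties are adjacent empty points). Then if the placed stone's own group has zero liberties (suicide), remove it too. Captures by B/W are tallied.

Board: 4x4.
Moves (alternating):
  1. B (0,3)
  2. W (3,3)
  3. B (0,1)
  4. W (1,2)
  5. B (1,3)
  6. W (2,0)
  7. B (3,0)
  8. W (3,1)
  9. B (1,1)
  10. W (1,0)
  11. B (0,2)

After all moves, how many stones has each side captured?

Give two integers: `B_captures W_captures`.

Answer: 0 1

Derivation:
Move 1: B@(0,3) -> caps B=0 W=0
Move 2: W@(3,3) -> caps B=0 W=0
Move 3: B@(0,1) -> caps B=0 W=0
Move 4: W@(1,2) -> caps B=0 W=0
Move 5: B@(1,3) -> caps B=0 W=0
Move 6: W@(2,0) -> caps B=0 W=0
Move 7: B@(3,0) -> caps B=0 W=0
Move 8: W@(3,1) -> caps B=0 W=1
Move 9: B@(1,1) -> caps B=0 W=1
Move 10: W@(1,0) -> caps B=0 W=1
Move 11: B@(0,2) -> caps B=0 W=1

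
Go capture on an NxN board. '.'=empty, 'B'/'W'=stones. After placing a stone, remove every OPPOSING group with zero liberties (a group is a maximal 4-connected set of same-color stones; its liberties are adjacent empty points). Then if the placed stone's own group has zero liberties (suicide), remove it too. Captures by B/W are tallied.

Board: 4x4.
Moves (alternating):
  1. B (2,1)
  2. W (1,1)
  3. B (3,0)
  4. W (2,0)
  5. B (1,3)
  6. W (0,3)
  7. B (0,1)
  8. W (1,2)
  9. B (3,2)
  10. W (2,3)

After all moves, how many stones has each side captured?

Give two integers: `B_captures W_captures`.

Move 1: B@(2,1) -> caps B=0 W=0
Move 2: W@(1,1) -> caps B=0 W=0
Move 3: B@(3,0) -> caps B=0 W=0
Move 4: W@(2,0) -> caps B=0 W=0
Move 5: B@(1,3) -> caps B=0 W=0
Move 6: W@(0,3) -> caps B=0 W=0
Move 7: B@(0,1) -> caps B=0 W=0
Move 8: W@(1,2) -> caps B=0 W=0
Move 9: B@(3,2) -> caps B=0 W=0
Move 10: W@(2,3) -> caps B=0 W=1

Answer: 0 1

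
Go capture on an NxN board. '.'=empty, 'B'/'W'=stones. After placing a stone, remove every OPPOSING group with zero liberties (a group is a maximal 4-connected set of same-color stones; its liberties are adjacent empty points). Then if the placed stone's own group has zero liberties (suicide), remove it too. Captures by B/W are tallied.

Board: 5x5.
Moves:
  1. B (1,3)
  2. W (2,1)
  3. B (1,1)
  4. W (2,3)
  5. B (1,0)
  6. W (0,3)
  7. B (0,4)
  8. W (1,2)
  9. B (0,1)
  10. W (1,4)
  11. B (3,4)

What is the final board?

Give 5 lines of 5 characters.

Answer: .B.W.
BBW.W
.W.W.
....B
.....

Derivation:
Move 1: B@(1,3) -> caps B=0 W=0
Move 2: W@(2,1) -> caps B=0 W=0
Move 3: B@(1,1) -> caps B=0 W=0
Move 4: W@(2,3) -> caps B=0 W=0
Move 5: B@(1,0) -> caps B=0 W=0
Move 6: W@(0,3) -> caps B=0 W=0
Move 7: B@(0,4) -> caps B=0 W=0
Move 8: W@(1,2) -> caps B=0 W=0
Move 9: B@(0,1) -> caps B=0 W=0
Move 10: W@(1,4) -> caps B=0 W=2
Move 11: B@(3,4) -> caps B=0 W=2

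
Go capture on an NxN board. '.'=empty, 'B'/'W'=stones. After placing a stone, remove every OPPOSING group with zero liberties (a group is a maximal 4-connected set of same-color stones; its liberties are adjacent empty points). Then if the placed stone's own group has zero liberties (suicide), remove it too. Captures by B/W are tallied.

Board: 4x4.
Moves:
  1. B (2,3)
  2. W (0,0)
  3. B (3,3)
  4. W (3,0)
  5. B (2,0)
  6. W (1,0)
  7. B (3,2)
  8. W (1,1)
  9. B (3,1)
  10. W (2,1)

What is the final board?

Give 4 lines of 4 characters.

Answer: W...
WW..
BW.B
.BBB

Derivation:
Move 1: B@(2,3) -> caps B=0 W=0
Move 2: W@(0,0) -> caps B=0 W=0
Move 3: B@(3,3) -> caps B=0 W=0
Move 4: W@(3,0) -> caps B=0 W=0
Move 5: B@(2,0) -> caps B=0 W=0
Move 6: W@(1,0) -> caps B=0 W=0
Move 7: B@(3,2) -> caps B=0 W=0
Move 8: W@(1,1) -> caps B=0 W=0
Move 9: B@(3,1) -> caps B=1 W=0
Move 10: W@(2,1) -> caps B=1 W=0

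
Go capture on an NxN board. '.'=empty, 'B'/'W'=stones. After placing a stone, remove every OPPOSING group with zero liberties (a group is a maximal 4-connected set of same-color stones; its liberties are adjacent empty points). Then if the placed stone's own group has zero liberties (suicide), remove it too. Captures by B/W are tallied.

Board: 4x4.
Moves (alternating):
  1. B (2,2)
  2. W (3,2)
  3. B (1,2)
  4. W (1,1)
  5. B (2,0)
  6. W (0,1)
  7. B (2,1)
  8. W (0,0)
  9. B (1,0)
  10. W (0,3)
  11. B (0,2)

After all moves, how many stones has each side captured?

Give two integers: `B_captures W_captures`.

Answer: 3 0

Derivation:
Move 1: B@(2,2) -> caps B=0 W=0
Move 2: W@(3,2) -> caps B=0 W=0
Move 3: B@(1,2) -> caps B=0 W=0
Move 4: W@(1,1) -> caps B=0 W=0
Move 5: B@(2,0) -> caps B=0 W=0
Move 6: W@(0,1) -> caps B=0 W=0
Move 7: B@(2,1) -> caps B=0 W=0
Move 8: W@(0,0) -> caps B=0 W=0
Move 9: B@(1,0) -> caps B=0 W=0
Move 10: W@(0,3) -> caps B=0 W=0
Move 11: B@(0,2) -> caps B=3 W=0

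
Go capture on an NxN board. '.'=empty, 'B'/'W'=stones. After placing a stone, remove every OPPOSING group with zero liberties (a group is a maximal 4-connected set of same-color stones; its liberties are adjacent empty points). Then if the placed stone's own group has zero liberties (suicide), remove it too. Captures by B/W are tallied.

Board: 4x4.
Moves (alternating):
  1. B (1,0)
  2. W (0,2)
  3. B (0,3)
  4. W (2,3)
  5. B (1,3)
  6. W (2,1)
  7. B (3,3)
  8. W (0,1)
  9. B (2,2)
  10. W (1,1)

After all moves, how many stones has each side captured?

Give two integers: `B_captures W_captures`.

Answer: 1 0

Derivation:
Move 1: B@(1,0) -> caps B=0 W=0
Move 2: W@(0,2) -> caps B=0 W=0
Move 3: B@(0,3) -> caps B=0 W=0
Move 4: W@(2,3) -> caps B=0 W=0
Move 5: B@(1,3) -> caps B=0 W=0
Move 6: W@(2,1) -> caps B=0 W=0
Move 7: B@(3,3) -> caps B=0 W=0
Move 8: W@(0,1) -> caps B=0 W=0
Move 9: B@(2,2) -> caps B=1 W=0
Move 10: W@(1,1) -> caps B=1 W=0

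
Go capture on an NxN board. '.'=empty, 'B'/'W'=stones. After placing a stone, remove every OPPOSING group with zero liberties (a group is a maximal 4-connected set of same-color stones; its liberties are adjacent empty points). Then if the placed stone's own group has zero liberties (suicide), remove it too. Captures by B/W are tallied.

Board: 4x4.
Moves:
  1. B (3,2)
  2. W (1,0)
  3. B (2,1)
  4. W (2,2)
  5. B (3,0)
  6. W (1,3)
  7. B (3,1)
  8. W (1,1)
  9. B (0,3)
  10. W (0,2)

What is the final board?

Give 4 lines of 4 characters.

Move 1: B@(3,2) -> caps B=0 W=0
Move 2: W@(1,0) -> caps B=0 W=0
Move 3: B@(2,1) -> caps B=0 W=0
Move 4: W@(2,2) -> caps B=0 W=0
Move 5: B@(3,0) -> caps B=0 W=0
Move 6: W@(1,3) -> caps B=0 W=0
Move 7: B@(3,1) -> caps B=0 W=0
Move 8: W@(1,1) -> caps B=0 W=0
Move 9: B@(0,3) -> caps B=0 W=0
Move 10: W@(0,2) -> caps B=0 W=1

Answer: ..W.
WW.W
.BW.
BBB.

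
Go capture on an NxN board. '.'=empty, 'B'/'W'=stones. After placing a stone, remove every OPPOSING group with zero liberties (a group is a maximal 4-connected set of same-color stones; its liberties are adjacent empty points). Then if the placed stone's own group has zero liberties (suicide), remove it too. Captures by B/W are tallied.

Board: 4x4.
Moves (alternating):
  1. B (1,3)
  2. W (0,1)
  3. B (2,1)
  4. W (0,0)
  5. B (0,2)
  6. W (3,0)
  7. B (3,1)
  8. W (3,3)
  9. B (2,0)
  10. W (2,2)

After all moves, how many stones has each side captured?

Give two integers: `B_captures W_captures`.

Answer: 1 0

Derivation:
Move 1: B@(1,3) -> caps B=0 W=0
Move 2: W@(0,1) -> caps B=0 W=0
Move 3: B@(2,1) -> caps B=0 W=0
Move 4: W@(0,0) -> caps B=0 W=0
Move 5: B@(0,2) -> caps B=0 W=0
Move 6: W@(3,0) -> caps B=0 W=0
Move 7: B@(3,1) -> caps B=0 W=0
Move 8: W@(3,3) -> caps B=0 W=0
Move 9: B@(2,0) -> caps B=1 W=0
Move 10: W@(2,2) -> caps B=1 W=0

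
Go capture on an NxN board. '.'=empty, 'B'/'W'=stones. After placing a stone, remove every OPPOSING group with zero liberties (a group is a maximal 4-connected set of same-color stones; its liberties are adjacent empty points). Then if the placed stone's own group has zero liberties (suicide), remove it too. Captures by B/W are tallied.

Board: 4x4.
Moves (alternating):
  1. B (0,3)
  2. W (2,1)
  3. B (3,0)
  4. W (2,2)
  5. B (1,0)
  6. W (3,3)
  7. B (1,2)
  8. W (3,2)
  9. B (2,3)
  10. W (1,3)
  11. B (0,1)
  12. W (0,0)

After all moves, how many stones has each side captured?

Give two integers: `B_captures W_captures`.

Answer: 0 1

Derivation:
Move 1: B@(0,3) -> caps B=0 W=0
Move 2: W@(2,1) -> caps B=0 W=0
Move 3: B@(3,0) -> caps B=0 W=0
Move 4: W@(2,2) -> caps B=0 W=0
Move 5: B@(1,0) -> caps B=0 W=0
Move 6: W@(3,3) -> caps B=0 W=0
Move 7: B@(1,2) -> caps B=0 W=0
Move 8: W@(3,2) -> caps B=0 W=0
Move 9: B@(2,3) -> caps B=0 W=0
Move 10: W@(1,3) -> caps B=0 W=1
Move 11: B@(0,1) -> caps B=0 W=1
Move 12: W@(0,0) -> caps B=0 W=1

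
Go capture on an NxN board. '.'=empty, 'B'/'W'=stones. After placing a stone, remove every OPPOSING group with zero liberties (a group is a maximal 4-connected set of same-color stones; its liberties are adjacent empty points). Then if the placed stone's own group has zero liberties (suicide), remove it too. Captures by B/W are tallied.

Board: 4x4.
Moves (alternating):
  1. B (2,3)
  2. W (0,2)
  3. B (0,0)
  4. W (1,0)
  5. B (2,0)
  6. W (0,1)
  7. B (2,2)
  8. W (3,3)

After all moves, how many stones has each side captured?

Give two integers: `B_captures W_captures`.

Answer: 0 1

Derivation:
Move 1: B@(2,3) -> caps B=0 W=0
Move 2: W@(0,2) -> caps B=0 W=0
Move 3: B@(0,0) -> caps B=0 W=0
Move 4: W@(1,0) -> caps B=0 W=0
Move 5: B@(2,0) -> caps B=0 W=0
Move 6: W@(0,1) -> caps B=0 W=1
Move 7: B@(2,2) -> caps B=0 W=1
Move 8: W@(3,3) -> caps B=0 W=1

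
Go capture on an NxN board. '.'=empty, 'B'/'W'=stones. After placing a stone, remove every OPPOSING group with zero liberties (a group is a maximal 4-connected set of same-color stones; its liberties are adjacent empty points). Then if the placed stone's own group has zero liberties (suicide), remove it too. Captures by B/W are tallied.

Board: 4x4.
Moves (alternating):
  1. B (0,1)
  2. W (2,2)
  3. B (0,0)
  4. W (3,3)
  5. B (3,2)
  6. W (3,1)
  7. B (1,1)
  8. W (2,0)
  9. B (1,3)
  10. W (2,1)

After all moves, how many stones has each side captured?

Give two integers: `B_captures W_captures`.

Answer: 0 1

Derivation:
Move 1: B@(0,1) -> caps B=0 W=0
Move 2: W@(2,2) -> caps B=0 W=0
Move 3: B@(0,0) -> caps B=0 W=0
Move 4: W@(3,3) -> caps B=0 W=0
Move 5: B@(3,2) -> caps B=0 W=0
Move 6: W@(3,1) -> caps B=0 W=1
Move 7: B@(1,1) -> caps B=0 W=1
Move 8: W@(2,0) -> caps B=0 W=1
Move 9: B@(1,3) -> caps B=0 W=1
Move 10: W@(2,1) -> caps B=0 W=1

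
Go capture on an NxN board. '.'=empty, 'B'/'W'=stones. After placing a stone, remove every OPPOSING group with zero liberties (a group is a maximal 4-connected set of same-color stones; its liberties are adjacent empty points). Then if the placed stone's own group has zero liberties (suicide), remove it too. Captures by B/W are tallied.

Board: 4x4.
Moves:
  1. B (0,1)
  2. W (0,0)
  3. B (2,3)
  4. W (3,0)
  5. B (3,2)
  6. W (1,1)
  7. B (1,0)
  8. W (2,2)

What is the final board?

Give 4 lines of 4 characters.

Answer: .B..
BW..
..WB
W.B.

Derivation:
Move 1: B@(0,1) -> caps B=0 W=0
Move 2: W@(0,0) -> caps B=0 W=0
Move 3: B@(2,3) -> caps B=0 W=0
Move 4: W@(3,0) -> caps B=0 W=0
Move 5: B@(3,2) -> caps B=0 W=0
Move 6: W@(1,1) -> caps B=0 W=0
Move 7: B@(1,0) -> caps B=1 W=0
Move 8: W@(2,2) -> caps B=1 W=0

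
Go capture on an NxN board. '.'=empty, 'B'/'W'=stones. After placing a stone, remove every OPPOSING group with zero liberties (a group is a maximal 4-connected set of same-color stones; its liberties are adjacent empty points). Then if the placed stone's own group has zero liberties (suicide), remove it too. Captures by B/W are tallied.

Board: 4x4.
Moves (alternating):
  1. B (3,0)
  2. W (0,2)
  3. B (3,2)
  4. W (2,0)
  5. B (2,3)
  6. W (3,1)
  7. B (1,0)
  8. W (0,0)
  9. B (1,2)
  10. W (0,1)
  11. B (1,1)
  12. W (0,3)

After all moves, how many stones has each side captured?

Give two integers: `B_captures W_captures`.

Move 1: B@(3,0) -> caps B=0 W=0
Move 2: W@(0,2) -> caps B=0 W=0
Move 3: B@(3,2) -> caps B=0 W=0
Move 4: W@(2,0) -> caps B=0 W=0
Move 5: B@(2,3) -> caps B=0 W=0
Move 6: W@(3,1) -> caps B=0 W=1
Move 7: B@(1,0) -> caps B=0 W=1
Move 8: W@(0,0) -> caps B=0 W=1
Move 9: B@(1,2) -> caps B=0 W=1
Move 10: W@(0,1) -> caps B=0 W=1
Move 11: B@(1,1) -> caps B=0 W=1
Move 12: W@(0,3) -> caps B=0 W=1

Answer: 0 1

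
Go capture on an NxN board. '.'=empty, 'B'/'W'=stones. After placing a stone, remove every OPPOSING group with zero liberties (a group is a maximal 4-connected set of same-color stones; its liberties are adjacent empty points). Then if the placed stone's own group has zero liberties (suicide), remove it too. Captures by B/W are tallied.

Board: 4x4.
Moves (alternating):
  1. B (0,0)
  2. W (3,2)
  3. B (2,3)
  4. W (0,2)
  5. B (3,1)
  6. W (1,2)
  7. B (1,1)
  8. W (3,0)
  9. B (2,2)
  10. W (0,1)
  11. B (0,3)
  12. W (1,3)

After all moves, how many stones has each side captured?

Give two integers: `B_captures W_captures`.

Move 1: B@(0,0) -> caps B=0 W=0
Move 2: W@(3,2) -> caps B=0 W=0
Move 3: B@(2,3) -> caps B=0 W=0
Move 4: W@(0,2) -> caps B=0 W=0
Move 5: B@(3,1) -> caps B=0 W=0
Move 6: W@(1,2) -> caps B=0 W=0
Move 7: B@(1,1) -> caps B=0 W=0
Move 8: W@(3,0) -> caps B=0 W=0
Move 9: B@(2,2) -> caps B=0 W=0
Move 10: W@(0,1) -> caps B=0 W=0
Move 11: B@(0,3) -> caps B=0 W=0
Move 12: W@(1,3) -> caps B=0 W=1

Answer: 0 1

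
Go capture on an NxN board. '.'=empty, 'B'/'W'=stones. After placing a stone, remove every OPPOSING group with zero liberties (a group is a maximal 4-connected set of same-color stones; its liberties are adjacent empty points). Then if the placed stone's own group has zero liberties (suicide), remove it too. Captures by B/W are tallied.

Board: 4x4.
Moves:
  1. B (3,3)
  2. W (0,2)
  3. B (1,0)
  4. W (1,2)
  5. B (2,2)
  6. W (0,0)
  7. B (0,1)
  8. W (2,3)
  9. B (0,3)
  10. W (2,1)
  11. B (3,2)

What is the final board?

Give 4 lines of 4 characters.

Move 1: B@(3,3) -> caps B=0 W=0
Move 2: W@(0,2) -> caps B=0 W=0
Move 3: B@(1,0) -> caps B=0 W=0
Move 4: W@(1,2) -> caps B=0 W=0
Move 5: B@(2,2) -> caps B=0 W=0
Move 6: W@(0,0) -> caps B=0 W=0
Move 7: B@(0,1) -> caps B=1 W=0
Move 8: W@(2,3) -> caps B=1 W=0
Move 9: B@(0,3) -> caps B=1 W=0
Move 10: W@(2,1) -> caps B=1 W=0
Move 11: B@(3,2) -> caps B=1 W=0

Answer: .BWB
B.W.
.WBW
..BB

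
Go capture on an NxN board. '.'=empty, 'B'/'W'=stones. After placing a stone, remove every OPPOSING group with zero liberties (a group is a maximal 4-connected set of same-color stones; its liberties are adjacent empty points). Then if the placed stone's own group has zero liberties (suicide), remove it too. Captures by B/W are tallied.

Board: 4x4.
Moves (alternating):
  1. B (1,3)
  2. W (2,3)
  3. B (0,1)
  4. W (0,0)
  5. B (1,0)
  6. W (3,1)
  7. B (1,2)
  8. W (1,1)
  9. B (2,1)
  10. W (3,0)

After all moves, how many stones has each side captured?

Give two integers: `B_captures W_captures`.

Move 1: B@(1,3) -> caps B=0 W=0
Move 2: W@(2,3) -> caps B=0 W=0
Move 3: B@(0,1) -> caps B=0 W=0
Move 4: W@(0,0) -> caps B=0 W=0
Move 5: B@(1,0) -> caps B=1 W=0
Move 6: W@(3,1) -> caps B=1 W=0
Move 7: B@(1,2) -> caps B=1 W=0
Move 8: W@(1,1) -> caps B=1 W=0
Move 9: B@(2,1) -> caps B=2 W=0
Move 10: W@(3,0) -> caps B=2 W=0

Answer: 2 0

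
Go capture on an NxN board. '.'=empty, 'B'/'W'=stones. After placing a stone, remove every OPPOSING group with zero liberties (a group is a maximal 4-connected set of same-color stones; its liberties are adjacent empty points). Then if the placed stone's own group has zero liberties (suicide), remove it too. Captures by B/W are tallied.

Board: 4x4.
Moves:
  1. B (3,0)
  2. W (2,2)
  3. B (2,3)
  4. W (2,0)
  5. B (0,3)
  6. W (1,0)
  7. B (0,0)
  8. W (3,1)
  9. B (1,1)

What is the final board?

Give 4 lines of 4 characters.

Move 1: B@(3,0) -> caps B=0 W=0
Move 2: W@(2,2) -> caps B=0 W=0
Move 3: B@(2,3) -> caps B=0 W=0
Move 4: W@(2,0) -> caps B=0 W=0
Move 5: B@(0,3) -> caps B=0 W=0
Move 6: W@(1,0) -> caps B=0 W=0
Move 7: B@(0,0) -> caps B=0 W=0
Move 8: W@(3,1) -> caps B=0 W=1
Move 9: B@(1,1) -> caps B=0 W=1

Answer: B..B
WB..
W.WB
.W..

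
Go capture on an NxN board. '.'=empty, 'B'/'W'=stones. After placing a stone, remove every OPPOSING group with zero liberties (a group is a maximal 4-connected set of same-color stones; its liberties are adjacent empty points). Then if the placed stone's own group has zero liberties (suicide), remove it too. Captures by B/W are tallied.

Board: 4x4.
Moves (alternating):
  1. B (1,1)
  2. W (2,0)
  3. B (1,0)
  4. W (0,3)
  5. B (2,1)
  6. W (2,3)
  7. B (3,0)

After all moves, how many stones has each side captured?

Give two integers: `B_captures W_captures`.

Move 1: B@(1,1) -> caps B=0 W=0
Move 2: W@(2,0) -> caps B=0 W=0
Move 3: B@(1,0) -> caps B=0 W=0
Move 4: W@(0,3) -> caps B=0 W=0
Move 5: B@(2,1) -> caps B=0 W=0
Move 6: W@(2,3) -> caps B=0 W=0
Move 7: B@(3,0) -> caps B=1 W=0

Answer: 1 0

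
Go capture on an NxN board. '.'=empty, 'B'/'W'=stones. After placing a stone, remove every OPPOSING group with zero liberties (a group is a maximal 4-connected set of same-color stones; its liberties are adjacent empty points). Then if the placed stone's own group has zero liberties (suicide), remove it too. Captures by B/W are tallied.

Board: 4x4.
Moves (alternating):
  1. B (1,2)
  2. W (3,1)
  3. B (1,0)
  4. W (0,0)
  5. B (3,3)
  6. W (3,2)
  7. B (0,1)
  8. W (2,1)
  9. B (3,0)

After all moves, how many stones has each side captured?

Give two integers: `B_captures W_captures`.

Answer: 1 0

Derivation:
Move 1: B@(1,2) -> caps B=0 W=0
Move 2: W@(3,1) -> caps B=0 W=0
Move 3: B@(1,0) -> caps B=0 W=0
Move 4: W@(0,0) -> caps B=0 W=0
Move 5: B@(3,3) -> caps B=0 W=0
Move 6: W@(3,2) -> caps B=0 W=0
Move 7: B@(0,1) -> caps B=1 W=0
Move 8: W@(2,1) -> caps B=1 W=0
Move 9: B@(3,0) -> caps B=1 W=0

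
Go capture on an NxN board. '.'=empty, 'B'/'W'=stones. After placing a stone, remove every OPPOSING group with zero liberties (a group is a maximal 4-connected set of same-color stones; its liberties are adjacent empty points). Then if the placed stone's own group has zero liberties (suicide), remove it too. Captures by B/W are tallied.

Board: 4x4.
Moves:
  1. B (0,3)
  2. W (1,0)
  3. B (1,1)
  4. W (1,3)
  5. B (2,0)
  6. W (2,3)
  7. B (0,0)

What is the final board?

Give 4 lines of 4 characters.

Answer: B..B
.B.W
B..W
....

Derivation:
Move 1: B@(0,3) -> caps B=0 W=0
Move 2: W@(1,0) -> caps B=0 W=0
Move 3: B@(1,1) -> caps B=0 W=0
Move 4: W@(1,3) -> caps B=0 W=0
Move 5: B@(2,0) -> caps B=0 W=0
Move 6: W@(2,3) -> caps B=0 W=0
Move 7: B@(0,0) -> caps B=1 W=0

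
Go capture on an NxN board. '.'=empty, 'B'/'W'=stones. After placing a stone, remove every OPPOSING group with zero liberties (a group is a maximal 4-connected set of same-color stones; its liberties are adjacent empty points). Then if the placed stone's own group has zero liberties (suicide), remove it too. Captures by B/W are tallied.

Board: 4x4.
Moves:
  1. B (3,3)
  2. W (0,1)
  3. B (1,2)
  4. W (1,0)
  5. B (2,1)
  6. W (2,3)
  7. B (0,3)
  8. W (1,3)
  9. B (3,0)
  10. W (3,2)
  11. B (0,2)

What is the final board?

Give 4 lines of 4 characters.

Move 1: B@(3,3) -> caps B=0 W=0
Move 2: W@(0,1) -> caps B=0 W=0
Move 3: B@(1,2) -> caps B=0 W=0
Move 4: W@(1,0) -> caps B=0 W=0
Move 5: B@(2,1) -> caps B=0 W=0
Move 6: W@(2,3) -> caps B=0 W=0
Move 7: B@(0,3) -> caps B=0 W=0
Move 8: W@(1,3) -> caps B=0 W=0
Move 9: B@(3,0) -> caps B=0 W=0
Move 10: W@(3,2) -> caps B=0 W=1
Move 11: B@(0,2) -> caps B=0 W=1

Answer: .WBB
W.BW
.B.W
B.W.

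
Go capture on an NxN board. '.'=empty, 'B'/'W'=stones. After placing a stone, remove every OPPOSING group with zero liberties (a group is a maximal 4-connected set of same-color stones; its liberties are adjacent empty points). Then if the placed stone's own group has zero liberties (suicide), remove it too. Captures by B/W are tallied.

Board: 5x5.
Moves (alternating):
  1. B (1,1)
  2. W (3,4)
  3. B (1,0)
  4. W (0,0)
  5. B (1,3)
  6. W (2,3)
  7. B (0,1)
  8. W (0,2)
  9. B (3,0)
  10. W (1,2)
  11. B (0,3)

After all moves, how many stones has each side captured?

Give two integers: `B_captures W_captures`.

Move 1: B@(1,1) -> caps B=0 W=0
Move 2: W@(3,4) -> caps B=0 W=0
Move 3: B@(1,0) -> caps B=0 W=0
Move 4: W@(0,0) -> caps B=0 W=0
Move 5: B@(1,3) -> caps B=0 W=0
Move 6: W@(2,3) -> caps B=0 W=0
Move 7: B@(0,1) -> caps B=1 W=0
Move 8: W@(0,2) -> caps B=1 W=0
Move 9: B@(3,0) -> caps B=1 W=0
Move 10: W@(1,2) -> caps B=1 W=0
Move 11: B@(0,3) -> caps B=1 W=0

Answer: 1 0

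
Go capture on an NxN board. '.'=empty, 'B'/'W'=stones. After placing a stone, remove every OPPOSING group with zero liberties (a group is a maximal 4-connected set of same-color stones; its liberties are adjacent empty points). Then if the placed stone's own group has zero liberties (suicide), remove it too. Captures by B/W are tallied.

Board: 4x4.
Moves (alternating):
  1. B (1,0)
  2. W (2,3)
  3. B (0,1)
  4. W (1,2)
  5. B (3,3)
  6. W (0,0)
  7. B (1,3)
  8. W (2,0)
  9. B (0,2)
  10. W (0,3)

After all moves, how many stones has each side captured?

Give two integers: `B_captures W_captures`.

Move 1: B@(1,0) -> caps B=0 W=0
Move 2: W@(2,3) -> caps B=0 W=0
Move 3: B@(0,1) -> caps B=0 W=0
Move 4: W@(1,2) -> caps B=0 W=0
Move 5: B@(3,3) -> caps B=0 W=0
Move 6: W@(0,0) -> caps B=0 W=0
Move 7: B@(1,3) -> caps B=0 W=0
Move 8: W@(2,0) -> caps B=0 W=0
Move 9: B@(0,2) -> caps B=0 W=0
Move 10: W@(0,3) -> caps B=0 W=1

Answer: 0 1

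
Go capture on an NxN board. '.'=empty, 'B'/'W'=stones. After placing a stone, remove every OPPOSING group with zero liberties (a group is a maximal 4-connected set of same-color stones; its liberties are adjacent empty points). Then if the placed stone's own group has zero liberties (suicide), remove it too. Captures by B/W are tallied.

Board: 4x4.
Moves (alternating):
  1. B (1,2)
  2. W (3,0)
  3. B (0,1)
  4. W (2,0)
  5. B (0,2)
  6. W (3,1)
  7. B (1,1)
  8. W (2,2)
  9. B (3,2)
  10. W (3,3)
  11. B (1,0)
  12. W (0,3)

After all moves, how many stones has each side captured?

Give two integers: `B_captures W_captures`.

Move 1: B@(1,2) -> caps B=0 W=0
Move 2: W@(3,0) -> caps B=0 W=0
Move 3: B@(0,1) -> caps B=0 W=0
Move 4: W@(2,0) -> caps B=0 W=0
Move 5: B@(0,2) -> caps B=0 W=0
Move 6: W@(3,1) -> caps B=0 W=0
Move 7: B@(1,1) -> caps B=0 W=0
Move 8: W@(2,2) -> caps B=0 W=0
Move 9: B@(3,2) -> caps B=0 W=0
Move 10: W@(3,3) -> caps B=0 W=1
Move 11: B@(1,0) -> caps B=0 W=1
Move 12: W@(0,3) -> caps B=0 W=1

Answer: 0 1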